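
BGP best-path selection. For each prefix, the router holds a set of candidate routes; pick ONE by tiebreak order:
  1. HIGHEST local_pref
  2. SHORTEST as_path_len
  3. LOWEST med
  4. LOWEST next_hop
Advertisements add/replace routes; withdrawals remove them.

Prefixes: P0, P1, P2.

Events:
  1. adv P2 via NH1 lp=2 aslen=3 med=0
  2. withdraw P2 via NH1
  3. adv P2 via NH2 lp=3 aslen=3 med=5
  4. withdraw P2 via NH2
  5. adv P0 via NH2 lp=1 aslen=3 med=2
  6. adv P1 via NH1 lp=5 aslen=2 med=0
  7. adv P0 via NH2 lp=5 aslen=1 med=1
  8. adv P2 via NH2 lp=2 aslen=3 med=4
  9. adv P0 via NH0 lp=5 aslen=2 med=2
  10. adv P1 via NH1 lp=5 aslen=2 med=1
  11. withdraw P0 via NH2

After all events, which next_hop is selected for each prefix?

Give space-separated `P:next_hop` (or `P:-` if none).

Answer: P0:NH0 P1:NH1 P2:NH2

Derivation:
Op 1: best P0=- P1=- P2=NH1
Op 2: best P0=- P1=- P2=-
Op 3: best P0=- P1=- P2=NH2
Op 4: best P0=- P1=- P2=-
Op 5: best P0=NH2 P1=- P2=-
Op 6: best P0=NH2 P1=NH1 P2=-
Op 7: best P0=NH2 P1=NH1 P2=-
Op 8: best P0=NH2 P1=NH1 P2=NH2
Op 9: best P0=NH2 P1=NH1 P2=NH2
Op 10: best P0=NH2 P1=NH1 P2=NH2
Op 11: best P0=NH0 P1=NH1 P2=NH2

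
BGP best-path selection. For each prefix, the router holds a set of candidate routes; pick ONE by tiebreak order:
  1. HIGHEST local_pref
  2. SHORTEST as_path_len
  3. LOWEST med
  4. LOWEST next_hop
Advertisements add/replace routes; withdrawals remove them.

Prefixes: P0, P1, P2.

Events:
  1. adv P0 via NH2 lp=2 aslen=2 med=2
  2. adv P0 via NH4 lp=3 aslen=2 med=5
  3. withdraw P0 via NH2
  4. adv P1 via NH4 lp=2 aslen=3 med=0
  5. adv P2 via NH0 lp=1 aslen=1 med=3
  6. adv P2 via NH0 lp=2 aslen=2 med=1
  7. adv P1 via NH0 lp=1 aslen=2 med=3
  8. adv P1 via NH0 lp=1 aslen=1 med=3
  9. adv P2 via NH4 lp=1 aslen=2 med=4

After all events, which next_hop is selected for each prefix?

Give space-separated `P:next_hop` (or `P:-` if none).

Answer: P0:NH4 P1:NH4 P2:NH0

Derivation:
Op 1: best P0=NH2 P1=- P2=-
Op 2: best P0=NH4 P1=- P2=-
Op 3: best P0=NH4 P1=- P2=-
Op 4: best P0=NH4 P1=NH4 P2=-
Op 5: best P0=NH4 P1=NH4 P2=NH0
Op 6: best P0=NH4 P1=NH4 P2=NH0
Op 7: best P0=NH4 P1=NH4 P2=NH0
Op 8: best P0=NH4 P1=NH4 P2=NH0
Op 9: best P0=NH4 P1=NH4 P2=NH0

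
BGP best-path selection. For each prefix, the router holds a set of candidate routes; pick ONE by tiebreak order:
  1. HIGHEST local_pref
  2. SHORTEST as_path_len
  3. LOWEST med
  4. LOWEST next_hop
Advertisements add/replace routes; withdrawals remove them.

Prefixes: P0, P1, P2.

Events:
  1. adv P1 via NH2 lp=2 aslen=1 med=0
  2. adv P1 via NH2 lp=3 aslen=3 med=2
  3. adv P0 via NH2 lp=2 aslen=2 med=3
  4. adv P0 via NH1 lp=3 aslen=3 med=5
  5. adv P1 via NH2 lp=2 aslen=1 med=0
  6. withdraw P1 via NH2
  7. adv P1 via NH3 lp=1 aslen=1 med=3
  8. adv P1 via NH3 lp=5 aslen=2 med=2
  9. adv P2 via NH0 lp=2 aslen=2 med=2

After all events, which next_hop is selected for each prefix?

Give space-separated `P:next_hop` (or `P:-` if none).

Answer: P0:NH1 P1:NH3 P2:NH0

Derivation:
Op 1: best P0=- P1=NH2 P2=-
Op 2: best P0=- P1=NH2 P2=-
Op 3: best P0=NH2 P1=NH2 P2=-
Op 4: best P0=NH1 P1=NH2 P2=-
Op 5: best P0=NH1 P1=NH2 P2=-
Op 6: best P0=NH1 P1=- P2=-
Op 7: best P0=NH1 P1=NH3 P2=-
Op 8: best P0=NH1 P1=NH3 P2=-
Op 9: best P0=NH1 P1=NH3 P2=NH0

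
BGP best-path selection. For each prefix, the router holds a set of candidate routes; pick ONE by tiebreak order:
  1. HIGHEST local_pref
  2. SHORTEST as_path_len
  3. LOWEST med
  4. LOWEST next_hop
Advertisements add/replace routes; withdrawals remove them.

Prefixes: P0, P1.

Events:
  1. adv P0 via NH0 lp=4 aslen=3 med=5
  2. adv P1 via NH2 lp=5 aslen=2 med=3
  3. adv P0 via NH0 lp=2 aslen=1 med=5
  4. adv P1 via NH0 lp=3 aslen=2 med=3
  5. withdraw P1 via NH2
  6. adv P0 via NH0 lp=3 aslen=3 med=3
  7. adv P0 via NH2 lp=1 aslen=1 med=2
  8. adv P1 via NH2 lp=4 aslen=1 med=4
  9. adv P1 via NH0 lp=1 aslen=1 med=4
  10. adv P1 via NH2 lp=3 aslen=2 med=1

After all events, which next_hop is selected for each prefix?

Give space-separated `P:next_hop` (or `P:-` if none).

Op 1: best P0=NH0 P1=-
Op 2: best P0=NH0 P1=NH2
Op 3: best P0=NH0 P1=NH2
Op 4: best P0=NH0 P1=NH2
Op 5: best P0=NH0 P1=NH0
Op 6: best P0=NH0 P1=NH0
Op 7: best P0=NH0 P1=NH0
Op 8: best P0=NH0 P1=NH2
Op 9: best P0=NH0 P1=NH2
Op 10: best P0=NH0 P1=NH2

Answer: P0:NH0 P1:NH2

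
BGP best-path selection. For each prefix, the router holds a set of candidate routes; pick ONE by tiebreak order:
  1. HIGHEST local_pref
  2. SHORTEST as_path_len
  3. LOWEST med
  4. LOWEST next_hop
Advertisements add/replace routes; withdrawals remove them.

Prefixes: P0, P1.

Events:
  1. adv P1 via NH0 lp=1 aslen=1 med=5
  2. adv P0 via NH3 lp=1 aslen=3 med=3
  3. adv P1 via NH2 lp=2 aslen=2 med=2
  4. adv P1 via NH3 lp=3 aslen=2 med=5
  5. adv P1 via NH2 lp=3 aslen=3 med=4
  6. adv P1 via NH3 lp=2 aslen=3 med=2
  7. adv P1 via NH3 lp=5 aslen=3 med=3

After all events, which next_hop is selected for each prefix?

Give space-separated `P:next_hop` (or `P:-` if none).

Answer: P0:NH3 P1:NH3

Derivation:
Op 1: best P0=- P1=NH0
Op 2: best P0=NH3 P1=NH0
Op 3: best P0=NH3 P1=NH2
Op 4: best P0=NH3 P1=NH3
Op 5: best P0=NH3 P1=NH3
Op 6: best P0=NH3 P1=NH2
Op 7: best P0=NH3 P1=NH3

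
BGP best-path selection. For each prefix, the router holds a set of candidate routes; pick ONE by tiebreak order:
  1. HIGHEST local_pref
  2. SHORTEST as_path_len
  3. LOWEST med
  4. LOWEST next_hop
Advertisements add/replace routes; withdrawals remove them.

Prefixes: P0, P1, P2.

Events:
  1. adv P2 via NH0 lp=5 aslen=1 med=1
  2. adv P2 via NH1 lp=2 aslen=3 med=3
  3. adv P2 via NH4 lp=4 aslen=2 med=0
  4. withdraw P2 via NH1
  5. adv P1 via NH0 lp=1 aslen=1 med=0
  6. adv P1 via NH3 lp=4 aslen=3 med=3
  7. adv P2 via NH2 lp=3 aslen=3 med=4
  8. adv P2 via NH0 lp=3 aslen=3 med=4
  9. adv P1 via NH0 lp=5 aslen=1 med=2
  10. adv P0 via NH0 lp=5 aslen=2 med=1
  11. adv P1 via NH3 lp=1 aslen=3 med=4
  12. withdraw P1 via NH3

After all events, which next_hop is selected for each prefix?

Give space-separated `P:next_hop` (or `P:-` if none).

Op 1: best P0=- P1=- P2=NH0
Op 2: best P0=- P1=- P2=NH0
Op 3: best P0=- P1=- P2=NH0
Op 4: best P0=- P1=- P2=NH0
Op 5: best P0=- P1=NH0 P2=NH0
Op 6: best P0=- P1=NH3 P2=NH0
Op 7: best P0=- P1=NH3 P2=NH0
Op 8: best P0=- P1=NH3 P2=NH4
Op 9: best P0=- P1=NH0 P2=NH4
Op 10: best P0=NH0 P1=NH0 P2=NH4
Op 11: best P0=NH0 P1=NH0 P2=NH4
Op 12: best P0=NH0 P1=NH0 P2=NH4

Answer: P0:NH0 P1:NH0 P2:NH4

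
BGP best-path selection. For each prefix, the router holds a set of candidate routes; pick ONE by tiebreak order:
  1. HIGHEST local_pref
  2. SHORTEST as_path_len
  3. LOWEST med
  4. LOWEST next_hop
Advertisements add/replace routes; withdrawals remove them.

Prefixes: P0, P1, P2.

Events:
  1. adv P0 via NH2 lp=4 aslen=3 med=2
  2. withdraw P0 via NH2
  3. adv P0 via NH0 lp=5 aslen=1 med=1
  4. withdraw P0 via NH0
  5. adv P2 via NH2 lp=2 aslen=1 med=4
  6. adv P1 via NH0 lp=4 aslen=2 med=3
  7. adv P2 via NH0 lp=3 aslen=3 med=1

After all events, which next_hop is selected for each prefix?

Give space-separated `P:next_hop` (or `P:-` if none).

Op 1: best P0=NH2 P1=- P2=-
Op 2: best P0=- P1=- P2=-
Op 3: best P0=NH0 P1=- P2=-
Op 4: best P0=- P1=- P2=-
Op 5: best P0=- P1=- P2=NH2
Op 6: best P0=- P1=NH0 P2=NH2
Op 7: best P0=- P1=NH0 P2=NH0

Answer: P0:- P1:NH0 P2:NH0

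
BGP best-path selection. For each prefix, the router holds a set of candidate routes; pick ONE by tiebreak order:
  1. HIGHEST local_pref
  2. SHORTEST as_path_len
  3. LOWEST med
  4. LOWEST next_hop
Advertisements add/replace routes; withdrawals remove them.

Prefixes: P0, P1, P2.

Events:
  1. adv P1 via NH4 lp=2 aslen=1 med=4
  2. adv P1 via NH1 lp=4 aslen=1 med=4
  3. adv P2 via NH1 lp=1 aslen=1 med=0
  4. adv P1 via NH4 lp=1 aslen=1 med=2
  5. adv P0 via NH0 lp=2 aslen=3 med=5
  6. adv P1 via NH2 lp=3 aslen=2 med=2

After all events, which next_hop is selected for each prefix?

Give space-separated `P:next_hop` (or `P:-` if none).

Op 1: best P0=- P1=NH4 P2=-
Op 2: best P0=- P1=NH1 P2=-
Op 3: best P0=- P1=NH1 P2=NH1
Op 4: best P0=- P1=NH1 P2=NH1
Op 5: best P0=NH0 P1=NH1 P2=NH1
Op 6: best P0=NH0 P1=NH1 P2=NH1

Answer: P0:NH0 P1:NH1 P2:NH1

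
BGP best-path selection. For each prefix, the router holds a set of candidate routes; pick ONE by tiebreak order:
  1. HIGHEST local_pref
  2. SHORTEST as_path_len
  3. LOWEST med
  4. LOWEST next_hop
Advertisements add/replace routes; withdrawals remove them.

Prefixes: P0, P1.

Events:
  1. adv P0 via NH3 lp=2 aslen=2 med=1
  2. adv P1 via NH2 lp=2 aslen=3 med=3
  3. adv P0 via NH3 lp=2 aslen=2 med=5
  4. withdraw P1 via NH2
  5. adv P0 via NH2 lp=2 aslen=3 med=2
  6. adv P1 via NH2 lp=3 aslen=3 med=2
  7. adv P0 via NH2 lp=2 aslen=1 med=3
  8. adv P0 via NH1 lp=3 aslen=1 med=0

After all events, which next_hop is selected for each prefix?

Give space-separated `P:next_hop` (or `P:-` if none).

Answer: P0:NH1 P1:NH2

Derivation:
Op 1: best P0=NH3 P1=-
Op 2: best P0=NH3 P1=NH2
Op 3: best P0=NH3 P1=NH2
Op 4: best P0=NH3 P1=-
Op 5: best P0=NH3 P1=-
Op 6: best P0=NH3 P1=NH2
Op 7: best P0=NH2 P1=NH2
Op 8: best P0=NH1 P1=NH2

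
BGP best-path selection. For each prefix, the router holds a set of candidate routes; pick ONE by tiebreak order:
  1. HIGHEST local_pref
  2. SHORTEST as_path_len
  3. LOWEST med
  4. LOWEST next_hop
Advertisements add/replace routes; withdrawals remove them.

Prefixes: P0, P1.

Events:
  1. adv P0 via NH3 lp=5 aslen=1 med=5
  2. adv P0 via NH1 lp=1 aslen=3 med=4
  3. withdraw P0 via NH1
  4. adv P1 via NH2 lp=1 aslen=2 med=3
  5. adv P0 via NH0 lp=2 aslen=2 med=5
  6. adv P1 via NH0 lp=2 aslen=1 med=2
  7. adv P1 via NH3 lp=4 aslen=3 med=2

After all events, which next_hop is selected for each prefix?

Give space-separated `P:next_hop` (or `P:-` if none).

Answer: P0:NH3 P1:NH3

Derivation:
Op 1: best P0=NH3 P1=-
Op 2: best P0=NH3 P1=-
Op 3: best P0=NH3 P1=-
Op 4: best P0=NH3 P1=NH2
Op 5: best P0=NH3 P1=NH2
Op 6: best P0=NH3 P1=NH0
Op 7: best P0=NH3 P1=NH3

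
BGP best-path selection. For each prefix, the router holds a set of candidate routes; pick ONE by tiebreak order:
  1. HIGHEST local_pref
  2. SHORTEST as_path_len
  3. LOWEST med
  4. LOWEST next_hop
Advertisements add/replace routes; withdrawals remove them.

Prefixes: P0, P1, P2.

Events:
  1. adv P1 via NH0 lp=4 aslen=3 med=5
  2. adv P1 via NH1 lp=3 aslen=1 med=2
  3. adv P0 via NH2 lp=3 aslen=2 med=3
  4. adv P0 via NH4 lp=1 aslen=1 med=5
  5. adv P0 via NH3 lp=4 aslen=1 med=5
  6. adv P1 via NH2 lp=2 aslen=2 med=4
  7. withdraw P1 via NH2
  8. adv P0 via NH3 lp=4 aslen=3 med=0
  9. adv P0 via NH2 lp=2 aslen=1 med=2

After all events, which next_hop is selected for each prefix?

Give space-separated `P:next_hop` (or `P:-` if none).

Answer: P0:NH3 P1:NH0 P2:-

Derivation:
Op 1: best P0=- P1=NH0 P2=-
Op 2: best P0=- P1=NH0 P2=-
Op 3: best P0=NH2 P1=NH0 P2=-
Op 4: best P0=NH2 P1=NH0 P2=-
Op 5: best P0=NH3 P1=NH0 P2=-
Op 6: best P0=NH3 P1=NH0 P2=-
Op 7: best P0=NH3 P1=NH0 P2=-
Op 8: best P0=NH3 P1=NH0 P2=-
Op 9: best P0=NH3 P1=NH0 P2=-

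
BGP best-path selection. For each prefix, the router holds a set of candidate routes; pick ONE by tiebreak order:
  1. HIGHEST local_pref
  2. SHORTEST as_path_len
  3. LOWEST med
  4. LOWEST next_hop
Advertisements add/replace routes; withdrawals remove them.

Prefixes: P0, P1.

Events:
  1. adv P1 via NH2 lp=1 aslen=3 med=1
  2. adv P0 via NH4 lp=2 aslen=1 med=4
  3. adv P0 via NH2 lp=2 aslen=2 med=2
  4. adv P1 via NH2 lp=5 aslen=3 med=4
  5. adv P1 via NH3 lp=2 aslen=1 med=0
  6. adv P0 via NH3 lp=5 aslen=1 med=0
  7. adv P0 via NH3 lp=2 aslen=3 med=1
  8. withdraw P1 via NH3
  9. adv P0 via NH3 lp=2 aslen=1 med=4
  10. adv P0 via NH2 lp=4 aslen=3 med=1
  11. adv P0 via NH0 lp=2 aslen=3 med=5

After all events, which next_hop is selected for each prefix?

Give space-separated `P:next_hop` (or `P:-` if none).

Answer: P0:NH2 P1:NH2

Derivation:
Op 1: best P0=- P1=NH2
Op 2: best P0=NH4 P1=NH2
Op 3: best P0=NH4 P1=NH2
Op 4: best P0=NH4 P1=NH2
Op 5: best P0=NH4 P1=NH2
Op 6: best P0=NH3 P1=NH2
Op 7: best P0=NH4 P1=NH2
Op 8: best P0=NH4 P1=NH2
Op 9: best P0=NH3 P1=NH2
Op 10: best P0=NH2 P1=NH2
Op 11: best P0=NH2 P1=NH2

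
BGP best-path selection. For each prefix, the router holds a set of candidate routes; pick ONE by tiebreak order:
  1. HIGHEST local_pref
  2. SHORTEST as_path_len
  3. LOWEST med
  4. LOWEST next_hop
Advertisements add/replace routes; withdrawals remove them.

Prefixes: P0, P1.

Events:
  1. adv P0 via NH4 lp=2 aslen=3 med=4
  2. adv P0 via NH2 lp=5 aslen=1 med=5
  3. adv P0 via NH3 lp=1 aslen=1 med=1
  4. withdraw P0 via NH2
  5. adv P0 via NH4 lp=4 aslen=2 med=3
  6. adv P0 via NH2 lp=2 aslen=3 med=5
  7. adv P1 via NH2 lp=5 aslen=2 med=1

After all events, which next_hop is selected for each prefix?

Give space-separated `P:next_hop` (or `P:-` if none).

Answer: P0:NH4 P1:NH2

Derivation:
Op 1: best P0=NH4 P1=-
Op 2: best P0=NH2 P1=-
Op 3: best P0=NH2 P1=-
Op 4: best P0=NH4 P1=-
Op 5: best P0=NH4 P1=-
Op 6: best P0=NH4 P1=-
Op 7: best P0=NH4 P1=NH2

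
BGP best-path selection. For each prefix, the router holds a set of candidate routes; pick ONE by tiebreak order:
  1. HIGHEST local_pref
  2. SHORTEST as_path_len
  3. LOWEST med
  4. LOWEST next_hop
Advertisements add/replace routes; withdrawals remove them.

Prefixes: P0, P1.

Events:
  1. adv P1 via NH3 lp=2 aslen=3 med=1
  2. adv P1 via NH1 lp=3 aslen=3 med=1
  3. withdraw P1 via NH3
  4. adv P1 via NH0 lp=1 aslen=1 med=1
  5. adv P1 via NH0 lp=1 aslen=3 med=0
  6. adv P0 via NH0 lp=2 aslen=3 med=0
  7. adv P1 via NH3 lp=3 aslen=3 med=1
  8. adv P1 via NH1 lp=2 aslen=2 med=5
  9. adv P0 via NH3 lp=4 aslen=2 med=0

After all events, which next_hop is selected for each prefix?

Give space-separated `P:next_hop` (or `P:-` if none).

Op 1: best P0=- P1=NH3
Op 2: best P0=- P1=NH1
Op 3: best P0=- P1=NH1
Op 4: best P0=- P1=NH1
Op 5: best P0=- P1=NH1
Op 6: best P0=NH0 P1=NH1
Op 7: best P0=NH0 P1=NH1
Op 8: best P0=NH0 P1=NH3
Op 9: best P0=NH3 P1=NH3

Answer: P0:NH3 P1:NH3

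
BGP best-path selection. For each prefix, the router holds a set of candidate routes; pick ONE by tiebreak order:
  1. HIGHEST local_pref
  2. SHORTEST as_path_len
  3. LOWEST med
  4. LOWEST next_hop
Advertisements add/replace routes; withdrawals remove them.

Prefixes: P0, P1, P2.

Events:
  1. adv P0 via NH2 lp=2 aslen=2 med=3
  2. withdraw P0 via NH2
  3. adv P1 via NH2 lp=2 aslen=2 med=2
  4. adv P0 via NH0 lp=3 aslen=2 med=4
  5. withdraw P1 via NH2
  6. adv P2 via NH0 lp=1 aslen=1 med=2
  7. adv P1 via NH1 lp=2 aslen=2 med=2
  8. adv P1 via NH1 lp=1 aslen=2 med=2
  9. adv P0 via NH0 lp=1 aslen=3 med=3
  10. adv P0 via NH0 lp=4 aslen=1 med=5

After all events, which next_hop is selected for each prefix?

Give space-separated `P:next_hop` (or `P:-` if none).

Answer: P0:NH0 P1:NH1 P2:NH0

Derivation:
Op 1: best P0=NH2 P1=- P2=-
Op 2: best P0=- P1=- P2=-
Op 3: best P0=- P1=NH2 P2=-
Op 4: best P0=NH0 P1=NH2 P2=-
Op 5: best P0=NH0 P1=- P2=-
Op 6: best P0=NH0 P1=- P2=NH0
Op 7: best P0=NH0 P1=NH1 P2=NH0
Op 8: best P0=NH0 P1=NH1 P2=NH0
Op 9: best P0=NH0 P1=NH1 P2=NH0
Op 10: best P0=NH0 P1=NH1 P2=NH0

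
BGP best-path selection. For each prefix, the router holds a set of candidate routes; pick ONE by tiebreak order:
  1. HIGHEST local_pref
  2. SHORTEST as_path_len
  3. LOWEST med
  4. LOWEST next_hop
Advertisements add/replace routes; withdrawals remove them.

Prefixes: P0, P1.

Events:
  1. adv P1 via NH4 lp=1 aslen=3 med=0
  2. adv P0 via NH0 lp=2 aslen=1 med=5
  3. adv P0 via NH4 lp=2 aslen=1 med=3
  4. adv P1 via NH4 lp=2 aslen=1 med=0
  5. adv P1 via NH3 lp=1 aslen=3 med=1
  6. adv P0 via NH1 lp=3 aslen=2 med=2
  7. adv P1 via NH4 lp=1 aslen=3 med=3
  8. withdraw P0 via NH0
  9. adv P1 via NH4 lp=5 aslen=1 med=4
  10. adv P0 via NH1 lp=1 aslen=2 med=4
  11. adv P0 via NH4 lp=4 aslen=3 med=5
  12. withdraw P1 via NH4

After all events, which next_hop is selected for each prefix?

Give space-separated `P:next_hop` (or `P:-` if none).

Op 1: best P0=- P1=NH4
Op 2: best P0=NH0 P1=NH4
Op 3: best P0=NH4 P1=NH4
Op 4: best P0=NH4 P1=NH4
Op 5: best P0=NH4 P1=NH4
Op 6: best P0=NH1 P1=NH4
Op 7: best P0=NH1 P1=NH3
Op 8: best P0=NH1 P1=NH3
Op 9: best P0=NH1 P1=NH4
Op 10: best P0=NH4 P1=NH4
Op 11: best P0=NH4 P1=NH4
Op 12: best P0=NH4 P1=NH3

Answer: P0:NH4 P1:NH3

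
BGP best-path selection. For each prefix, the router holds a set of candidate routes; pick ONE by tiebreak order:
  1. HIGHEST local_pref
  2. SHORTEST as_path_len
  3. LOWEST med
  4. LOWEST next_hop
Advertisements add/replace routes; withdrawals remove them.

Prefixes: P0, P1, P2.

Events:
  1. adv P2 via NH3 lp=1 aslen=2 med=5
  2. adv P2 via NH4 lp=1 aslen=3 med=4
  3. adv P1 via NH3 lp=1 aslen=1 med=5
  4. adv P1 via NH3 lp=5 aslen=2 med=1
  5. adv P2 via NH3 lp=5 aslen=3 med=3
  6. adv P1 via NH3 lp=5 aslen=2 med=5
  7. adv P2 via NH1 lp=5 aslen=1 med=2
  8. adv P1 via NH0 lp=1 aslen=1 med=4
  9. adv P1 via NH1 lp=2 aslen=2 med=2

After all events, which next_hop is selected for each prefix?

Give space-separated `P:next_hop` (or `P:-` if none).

Op 1: best P0=- P1=- P2=NH3
Op 2: best P0=- P1=- P2=NH3
Op 3: best P0=- P1=NH3 P2=NH3
Op 4: best P0=- P1=NH3 P2=NH3
Op 5: best P0=- P1=NH3 P2=NH3
Op 6: best P0=- P1=NH3 P2=NH3
Op 7: best P0=- P1=NH3 P2=NH1
Op 8: best P0=- P1=NH3 P2=NH1
Op 9: best P0=- P1=NH3 P2=NH1

Answer: P0:- P1:NH3 P2:NH1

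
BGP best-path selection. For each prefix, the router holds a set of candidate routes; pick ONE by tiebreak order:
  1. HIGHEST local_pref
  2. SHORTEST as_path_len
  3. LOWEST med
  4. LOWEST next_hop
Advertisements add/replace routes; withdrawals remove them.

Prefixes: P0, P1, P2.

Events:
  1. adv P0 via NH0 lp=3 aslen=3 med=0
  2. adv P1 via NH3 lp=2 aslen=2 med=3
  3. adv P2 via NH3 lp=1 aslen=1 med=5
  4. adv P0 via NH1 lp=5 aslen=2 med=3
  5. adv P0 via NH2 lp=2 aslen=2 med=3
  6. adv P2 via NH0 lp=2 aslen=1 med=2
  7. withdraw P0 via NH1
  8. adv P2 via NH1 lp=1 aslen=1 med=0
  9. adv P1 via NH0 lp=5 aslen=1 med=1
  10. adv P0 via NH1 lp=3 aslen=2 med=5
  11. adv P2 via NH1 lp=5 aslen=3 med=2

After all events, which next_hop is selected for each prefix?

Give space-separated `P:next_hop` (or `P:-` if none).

Answer: P0:NH1 P1:NH0 P2:NH1

Derivation:
Op 1: best P0=NH0 P1=- P2=-
Op 2: best P0=NH0 P1=NH3 P2=-
Op 3: best P0=NH0 P1=NH3 P2=NH3
Op 4: best P0=NH1 P1=NH3 P2=NH3
Op 5: best P0=NH1 P1=NH3 P2=NH3
Op 6: best P0=NH1 P1=NH3 P2=NH0
Op 7: best P0=NH0 P1=NH3 P2=NH0
Op 8: best P0=NH0 P1=NH3 P2=NH0
Op 9: best P0=NH0 P1=NH0 P2=NH0
Op 10: best P0=NH1 P1=NH0 P2=NH0
Op 11: best P0=NH1 P1=NH0 P2=NH1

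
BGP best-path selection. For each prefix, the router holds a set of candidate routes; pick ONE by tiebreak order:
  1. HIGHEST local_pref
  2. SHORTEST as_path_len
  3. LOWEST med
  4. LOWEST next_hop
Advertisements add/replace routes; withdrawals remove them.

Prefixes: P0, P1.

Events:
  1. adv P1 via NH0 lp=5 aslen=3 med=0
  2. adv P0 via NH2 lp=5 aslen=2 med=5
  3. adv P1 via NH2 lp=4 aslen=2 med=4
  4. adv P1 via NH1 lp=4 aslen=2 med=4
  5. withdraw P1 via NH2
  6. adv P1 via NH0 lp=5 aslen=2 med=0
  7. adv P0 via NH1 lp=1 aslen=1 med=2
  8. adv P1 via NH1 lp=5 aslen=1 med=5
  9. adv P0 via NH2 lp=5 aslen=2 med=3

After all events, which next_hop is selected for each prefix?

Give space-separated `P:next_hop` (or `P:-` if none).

Answer: P0:NH2 P1:NH1

Derivation:
Op 1: best P0=- P1=NH0
Op 2: best P0=NH2 P1=NH0
Op 3: best P0=NH2 P1=NH0
Op 4: best P0=NH2 P1=NH0
Op 5: best P0=NH2 P1=NH0
Op 6: best P0=NH2 P1=NH0
Op 7: best P0=NH2 P1=NH0
Op 8: best P0=NH2 P1=NH1
Op 9: best P0=NH2 P1=NH1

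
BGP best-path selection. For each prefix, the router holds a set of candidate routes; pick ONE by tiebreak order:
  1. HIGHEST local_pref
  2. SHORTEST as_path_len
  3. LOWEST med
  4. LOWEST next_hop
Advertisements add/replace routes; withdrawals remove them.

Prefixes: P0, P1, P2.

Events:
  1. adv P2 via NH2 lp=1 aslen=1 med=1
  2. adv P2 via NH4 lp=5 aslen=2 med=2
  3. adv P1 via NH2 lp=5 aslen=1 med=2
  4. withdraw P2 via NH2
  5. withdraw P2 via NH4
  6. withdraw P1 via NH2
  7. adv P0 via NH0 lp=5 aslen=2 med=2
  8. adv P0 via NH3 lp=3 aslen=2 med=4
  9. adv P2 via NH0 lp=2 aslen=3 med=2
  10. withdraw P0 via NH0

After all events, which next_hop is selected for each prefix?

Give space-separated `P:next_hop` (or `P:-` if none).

Answer: P0:NH3 P1:- P2:NH0

Derivation:
Op 1: best P0=- P1=- P2=NH2
Op 2: best P0=- P1=- P2=NH4
Op 3: best P0=- P1=NH2 P2=NH4
Op 4: best P0=- P1=NH2 P2=NH4
Op 5: best P0=- P1=NH2 P2=-
Op 6: best P0=- P1=- P2=-
Op 7: best P0=NH0 P1=- P2=-
Op 8: best P0=NH0 P1=- P2=-
Op 9: best P0=NH0 P1=- P2=NH0
Op 10: best P0=NH3 P1=- P2=NH0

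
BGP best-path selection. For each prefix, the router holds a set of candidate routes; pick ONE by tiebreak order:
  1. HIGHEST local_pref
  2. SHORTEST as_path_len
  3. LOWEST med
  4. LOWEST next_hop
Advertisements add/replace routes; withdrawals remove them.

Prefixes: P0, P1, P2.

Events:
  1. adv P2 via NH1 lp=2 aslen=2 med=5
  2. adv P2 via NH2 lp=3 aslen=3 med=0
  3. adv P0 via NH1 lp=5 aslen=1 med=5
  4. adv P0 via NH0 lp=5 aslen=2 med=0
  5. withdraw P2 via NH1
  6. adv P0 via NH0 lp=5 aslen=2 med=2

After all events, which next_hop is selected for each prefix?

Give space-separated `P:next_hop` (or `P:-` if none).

Answer: P0:NH1 P1:- P2:NH2

Derivation:
Op 1: best P0=- P1=- P2=NH1
Op 2: best P0=- P1=- P2=NH2
Op 3: best P0=NH1 P1=- P2=NH2
Op 4: best P0=NH1 P1=- P2=NH2
Op 5: best P0=NH1 P1=- P2=NH2
Op 6: best P0=NH1 P1=- P2=NH2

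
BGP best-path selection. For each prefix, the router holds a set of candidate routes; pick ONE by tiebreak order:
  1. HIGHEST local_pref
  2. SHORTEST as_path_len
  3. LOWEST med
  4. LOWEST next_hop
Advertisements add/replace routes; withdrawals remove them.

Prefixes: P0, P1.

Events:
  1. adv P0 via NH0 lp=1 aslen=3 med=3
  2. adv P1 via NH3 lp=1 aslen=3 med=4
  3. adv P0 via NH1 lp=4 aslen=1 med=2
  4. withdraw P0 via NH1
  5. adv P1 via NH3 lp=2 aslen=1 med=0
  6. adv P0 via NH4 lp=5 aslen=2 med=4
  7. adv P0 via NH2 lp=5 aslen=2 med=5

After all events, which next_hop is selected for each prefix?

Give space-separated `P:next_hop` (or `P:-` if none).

Answer: P0:NH4 P1:NH3

Derivation:
Op 1: best P0=NH0 P1=-
Op 2: best P0=NH0 P1=NH3
Op 3: best P0=NH1 P1=NH3
Op 4: best P0=NH0 P1=NH3
Op 5: best P0=NH0 P1=NH3
Op 6: best P0=NH4 P1=NH3
Op 7: best P0=NH4 P1=NH3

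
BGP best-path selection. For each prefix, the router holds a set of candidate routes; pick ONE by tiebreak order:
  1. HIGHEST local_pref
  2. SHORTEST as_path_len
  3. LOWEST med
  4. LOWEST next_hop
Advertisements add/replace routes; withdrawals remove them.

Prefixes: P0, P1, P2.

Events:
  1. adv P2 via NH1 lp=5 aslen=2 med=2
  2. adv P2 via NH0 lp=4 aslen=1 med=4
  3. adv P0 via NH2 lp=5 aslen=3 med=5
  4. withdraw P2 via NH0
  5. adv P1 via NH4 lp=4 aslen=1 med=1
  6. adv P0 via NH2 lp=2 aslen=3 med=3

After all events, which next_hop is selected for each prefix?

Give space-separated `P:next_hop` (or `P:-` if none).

Op 1: best P0=- P1=- P2=NH1
Op 2: best P0=- P1=- P2=NH1
Op 3: best P0=NH2 P1=- P2=NH1
Op 4: best P0=NH2 P1=- P2=NH1
Op 5: best P0=NH2 P1=NH4 P2=NH1
Op 6: best P0=NH2 P1=NH4 P2=NH1

Answer: P0:NH2 P1:NH4 P2:NH1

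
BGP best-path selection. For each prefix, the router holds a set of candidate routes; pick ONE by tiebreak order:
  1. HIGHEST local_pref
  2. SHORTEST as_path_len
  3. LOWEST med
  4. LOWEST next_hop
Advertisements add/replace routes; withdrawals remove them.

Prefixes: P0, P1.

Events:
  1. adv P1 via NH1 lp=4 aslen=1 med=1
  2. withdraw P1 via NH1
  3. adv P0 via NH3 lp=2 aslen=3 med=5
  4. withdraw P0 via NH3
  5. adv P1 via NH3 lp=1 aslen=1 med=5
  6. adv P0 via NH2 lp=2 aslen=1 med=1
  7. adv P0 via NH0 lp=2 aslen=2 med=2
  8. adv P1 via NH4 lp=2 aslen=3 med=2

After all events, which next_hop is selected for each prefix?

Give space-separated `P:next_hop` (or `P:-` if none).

Answer: P0:NH2 P1:NH4

Derivation:
Op 1: best P0=- P1=NH1
Op 2: best P0=- P1=-
Op 3: best P0=NH3 P1=-
Op 4: best P0=- P1=-
Op 5: best P0=- P1=NH3
Op 6: best P0=NH2 P1=NH3
Op 7: best P0=NH2 P1=NH3
Op 8: best P0=NH2 P1=NH4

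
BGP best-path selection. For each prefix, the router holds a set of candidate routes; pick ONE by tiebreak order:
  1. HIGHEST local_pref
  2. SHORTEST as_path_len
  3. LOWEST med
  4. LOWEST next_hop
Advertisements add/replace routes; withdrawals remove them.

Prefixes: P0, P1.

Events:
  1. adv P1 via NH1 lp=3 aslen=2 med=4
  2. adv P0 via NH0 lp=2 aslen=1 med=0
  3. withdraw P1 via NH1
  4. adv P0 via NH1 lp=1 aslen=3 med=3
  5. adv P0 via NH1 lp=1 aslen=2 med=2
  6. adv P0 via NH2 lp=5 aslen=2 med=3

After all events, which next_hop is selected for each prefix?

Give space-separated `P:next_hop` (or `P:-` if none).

Op 1: best P0=- P1=NH1
Op 2: best P0=NH0 P1=NH1
Op 3: best P0=NH0 P1=-
Op 4: best P0=NH0 P1=-
Op 5: best P0=NH0 P1=-
Op 6: best P0=NH2 P1=-

Answer: P0:NH2 P1:-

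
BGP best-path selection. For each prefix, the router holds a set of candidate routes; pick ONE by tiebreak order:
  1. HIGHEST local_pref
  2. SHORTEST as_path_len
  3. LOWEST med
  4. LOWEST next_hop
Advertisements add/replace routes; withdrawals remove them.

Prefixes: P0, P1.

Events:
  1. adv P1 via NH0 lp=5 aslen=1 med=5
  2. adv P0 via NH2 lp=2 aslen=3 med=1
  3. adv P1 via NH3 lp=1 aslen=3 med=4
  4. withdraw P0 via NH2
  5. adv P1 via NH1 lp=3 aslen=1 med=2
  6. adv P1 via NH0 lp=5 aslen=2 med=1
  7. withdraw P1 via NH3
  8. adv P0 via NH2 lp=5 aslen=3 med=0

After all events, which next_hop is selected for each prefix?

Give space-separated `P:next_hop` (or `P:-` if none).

Answer: P0:NH2 P1:NH0

Derivation:
Op 1: best P0=- P1=NH0
Op 2: best P0=NH2 P1=NH0
Op 3: best P0=NH2 P1=NH0
Op 4: best P0=- P1=NH0
Op 5: best P0=- P1=NH0
Op 6: best P0=- P1=NH0
Op 7: best P0=- P1=NH0
Op 8: best P0=NH2 P1=NH0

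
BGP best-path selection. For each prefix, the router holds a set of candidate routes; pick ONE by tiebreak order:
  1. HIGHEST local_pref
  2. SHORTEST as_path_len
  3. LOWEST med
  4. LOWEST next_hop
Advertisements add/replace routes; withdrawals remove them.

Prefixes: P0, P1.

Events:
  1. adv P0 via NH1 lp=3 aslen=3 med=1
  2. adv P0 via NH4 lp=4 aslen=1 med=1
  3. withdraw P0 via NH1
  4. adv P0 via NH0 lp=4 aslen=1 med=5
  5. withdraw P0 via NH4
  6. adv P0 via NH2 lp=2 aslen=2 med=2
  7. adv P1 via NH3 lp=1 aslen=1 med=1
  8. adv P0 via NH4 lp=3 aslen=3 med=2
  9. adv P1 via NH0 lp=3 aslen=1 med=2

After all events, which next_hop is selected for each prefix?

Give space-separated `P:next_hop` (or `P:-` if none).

Op 1: best P0=NH1 P1=-
Op 2: best P0=NH4 P1=-
Op 3: best P0=NH4 P1=-
Op 4: best P0=NH4 P1=-
Op 5: best P0=NH0 P1=-
Op 6: best P0=NH0 P1=-
Op 7: best P0=NH0 P1=NH3
Op 8: best P0=NH0 P1=NH3
Op 9: best P0=NH0 P1=NH0

Answer: P0:NH0 P1:NH0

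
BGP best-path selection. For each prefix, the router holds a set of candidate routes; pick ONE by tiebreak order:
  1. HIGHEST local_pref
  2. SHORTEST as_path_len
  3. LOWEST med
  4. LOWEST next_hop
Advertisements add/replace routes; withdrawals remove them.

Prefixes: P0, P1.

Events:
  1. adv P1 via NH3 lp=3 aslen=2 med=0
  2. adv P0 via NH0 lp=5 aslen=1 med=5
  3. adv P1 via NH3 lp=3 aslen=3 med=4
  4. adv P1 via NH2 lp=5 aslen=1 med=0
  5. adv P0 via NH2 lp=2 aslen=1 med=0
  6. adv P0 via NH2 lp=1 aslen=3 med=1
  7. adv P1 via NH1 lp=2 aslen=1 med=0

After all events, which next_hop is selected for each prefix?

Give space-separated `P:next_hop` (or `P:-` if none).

Answer: P0:NH0 P1:NH2

Derivation:
Op 1: best P0=- P1=NH3
Op 2: best P0=NH0 P1=NH3
Op 3: best P0=NH0 P1=NH3
Op 4: best P0=NH0 P1=NH2
Op 5: best P0=NH0 P1=NH2
Op 6: best P0=NH0 P1=NH2
Op 7: best P0=NH0 P1=NH2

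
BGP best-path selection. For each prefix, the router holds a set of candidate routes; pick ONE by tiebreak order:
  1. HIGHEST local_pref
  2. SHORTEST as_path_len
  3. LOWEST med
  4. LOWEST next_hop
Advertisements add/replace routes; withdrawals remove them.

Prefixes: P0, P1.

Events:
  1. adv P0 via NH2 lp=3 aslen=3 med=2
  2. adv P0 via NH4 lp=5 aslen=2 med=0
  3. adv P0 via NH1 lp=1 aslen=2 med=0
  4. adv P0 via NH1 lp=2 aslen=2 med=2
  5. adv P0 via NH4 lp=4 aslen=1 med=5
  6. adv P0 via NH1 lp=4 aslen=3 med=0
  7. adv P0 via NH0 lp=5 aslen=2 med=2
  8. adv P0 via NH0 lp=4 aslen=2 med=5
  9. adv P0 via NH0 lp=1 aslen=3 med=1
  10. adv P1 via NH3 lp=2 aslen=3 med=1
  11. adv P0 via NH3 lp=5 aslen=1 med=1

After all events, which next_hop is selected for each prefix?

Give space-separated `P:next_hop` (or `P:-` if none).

Answer: P0:NH3 P1:NH3

Derivation:
Op 1: best P0=NH2 P1=-
Op 2: best P0=NH4 P1=-
Op 3: best P0=NH4 P1=-
Op 4: best P0=NH4 P1=-
Op 5: best P0=NH4 P1=-
Op 6: best P0=NH4 P1=-
Op 7: best P0=NH0 P1=-
Op 8: best P0=NH4 P1=-
Op 9: best P0=NH4 P1=-
Op 10: best P0=NH4 P1=NH3
Op 11: best P0=NH3 P1=NH3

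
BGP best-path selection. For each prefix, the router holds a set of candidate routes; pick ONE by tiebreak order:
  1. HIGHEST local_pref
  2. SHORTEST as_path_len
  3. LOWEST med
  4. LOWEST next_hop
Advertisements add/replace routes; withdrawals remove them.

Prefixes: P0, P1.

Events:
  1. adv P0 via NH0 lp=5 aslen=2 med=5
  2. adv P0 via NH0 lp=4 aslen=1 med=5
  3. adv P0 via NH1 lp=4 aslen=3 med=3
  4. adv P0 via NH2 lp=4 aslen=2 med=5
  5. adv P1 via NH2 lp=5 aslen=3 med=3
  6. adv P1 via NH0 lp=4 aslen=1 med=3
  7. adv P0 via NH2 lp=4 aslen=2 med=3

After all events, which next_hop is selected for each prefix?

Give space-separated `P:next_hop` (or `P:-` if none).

Op 1: best P0=NH0 P1=-
Op 2: best P0=NH0 P1=-
Op 3: best P0=NH0 P1=-
Op 4: best P0=NH0 P1=-
Op 5: best P0=NH0 P1=NH2
Op 6: best P0=NH0 P1=NH2
Op 7: best P0=NH0 P1=NH2

Answer: P0:NH0 P1:NH2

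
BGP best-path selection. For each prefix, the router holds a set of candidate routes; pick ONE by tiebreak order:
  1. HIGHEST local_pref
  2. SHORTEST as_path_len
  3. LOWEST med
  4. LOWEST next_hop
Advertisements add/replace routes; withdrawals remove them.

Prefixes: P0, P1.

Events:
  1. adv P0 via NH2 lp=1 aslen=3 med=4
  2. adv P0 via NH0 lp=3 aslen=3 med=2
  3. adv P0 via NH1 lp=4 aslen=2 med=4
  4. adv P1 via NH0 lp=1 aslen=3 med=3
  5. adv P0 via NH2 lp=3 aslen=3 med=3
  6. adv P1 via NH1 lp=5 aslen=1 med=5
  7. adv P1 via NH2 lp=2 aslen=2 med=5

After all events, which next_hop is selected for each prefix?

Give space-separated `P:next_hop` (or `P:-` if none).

Answer: P0:NH1 P1:NH1

Derivation:
Op 1: best P0=NH2 P1=-
Op 2: best P0=NH0 P1=-
Op 3: best P0=NH1 P1=-
Op 4: best P0=NH1 P1=NH0
Op 5: best P0=NH1 P1=NH0
Op 6: best P0=NH1 P1=NH1
Op 7: best P0=NH1 P1=NH1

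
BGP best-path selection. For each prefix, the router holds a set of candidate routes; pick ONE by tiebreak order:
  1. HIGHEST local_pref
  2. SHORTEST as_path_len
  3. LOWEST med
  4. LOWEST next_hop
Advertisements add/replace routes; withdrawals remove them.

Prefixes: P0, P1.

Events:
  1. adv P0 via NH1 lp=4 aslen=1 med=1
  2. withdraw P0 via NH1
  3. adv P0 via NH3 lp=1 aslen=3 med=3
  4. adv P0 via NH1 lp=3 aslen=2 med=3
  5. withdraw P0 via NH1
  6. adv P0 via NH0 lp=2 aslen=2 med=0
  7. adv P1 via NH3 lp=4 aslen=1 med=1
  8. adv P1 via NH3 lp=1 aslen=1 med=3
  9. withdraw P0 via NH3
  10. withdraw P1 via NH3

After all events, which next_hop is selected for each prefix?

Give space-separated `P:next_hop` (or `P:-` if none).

Answer: P0:NH0 P1:-

Derivation:
Op 1: best P0=NH1 P1=-
Op 2: best P0=- P1=-
Op 3: best P0=NH3 P1=-
Op 4: best P0=NH1 P1=-
Op 5: best P0=NH3 P1=-
Op 6: best P0=NH0 P1=-
Op 7: best P0=NH0 P1=NH3
Op 8: best P0=NH0 P1=NH3
Op 9: best P0=NH0 P1=NH3
Op 10: best P0=NH0 P1=-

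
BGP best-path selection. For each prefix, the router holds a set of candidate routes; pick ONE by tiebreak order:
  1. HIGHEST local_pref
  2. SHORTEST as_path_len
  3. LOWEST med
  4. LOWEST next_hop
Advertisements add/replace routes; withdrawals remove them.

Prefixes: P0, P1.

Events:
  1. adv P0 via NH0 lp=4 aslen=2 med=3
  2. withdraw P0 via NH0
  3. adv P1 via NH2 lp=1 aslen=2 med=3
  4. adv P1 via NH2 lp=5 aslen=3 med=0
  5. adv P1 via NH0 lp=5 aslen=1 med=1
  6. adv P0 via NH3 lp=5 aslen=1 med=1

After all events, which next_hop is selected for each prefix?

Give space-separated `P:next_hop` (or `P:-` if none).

Op 1: best P0=NH0 P1=-
Op 2: best P0=- P1=-
Op 3: best P0=- P1=NH2
Op 4: best P0=- P1=NH2
Op 5: best P0=- P1=NH0
Op 6: best P0=NH3 P1=NH0

Answer: P0:NH3 P1:NH0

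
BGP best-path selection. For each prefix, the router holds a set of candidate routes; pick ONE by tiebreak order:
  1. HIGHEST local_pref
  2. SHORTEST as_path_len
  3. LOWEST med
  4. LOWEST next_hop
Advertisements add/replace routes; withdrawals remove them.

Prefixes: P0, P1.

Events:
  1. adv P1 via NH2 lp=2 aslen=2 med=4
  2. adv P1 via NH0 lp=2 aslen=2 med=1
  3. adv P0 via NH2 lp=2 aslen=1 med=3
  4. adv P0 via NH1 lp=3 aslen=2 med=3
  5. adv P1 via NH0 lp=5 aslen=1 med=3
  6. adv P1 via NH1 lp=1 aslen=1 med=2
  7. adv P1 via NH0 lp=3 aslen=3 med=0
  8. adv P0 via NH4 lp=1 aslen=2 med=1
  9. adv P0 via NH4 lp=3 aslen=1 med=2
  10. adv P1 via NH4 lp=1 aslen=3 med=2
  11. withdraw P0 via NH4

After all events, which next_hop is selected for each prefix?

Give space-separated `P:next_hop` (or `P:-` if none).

Op 1: best P0=- P1=NH2
Op 2: best P0=- P1=NH0
Op 3: best P0=NH2 P1=NH0
Op 4: best P0=NH1 P1=NH0
Op 5: best P0=NH1 P1=NH0
Op 6: best P0=NH1 P1=NH0
Op 7: best P0=NH1 P1=NH0
Op 8: best P0=NH1 P1=NH0
Op 9: best P0=NH4 P1=NH0
Op 10: best P0=NH4 P1=NH0
Op 11: best P0=NH1 P1=NH0

Answer: P0:NH1 P1:NH0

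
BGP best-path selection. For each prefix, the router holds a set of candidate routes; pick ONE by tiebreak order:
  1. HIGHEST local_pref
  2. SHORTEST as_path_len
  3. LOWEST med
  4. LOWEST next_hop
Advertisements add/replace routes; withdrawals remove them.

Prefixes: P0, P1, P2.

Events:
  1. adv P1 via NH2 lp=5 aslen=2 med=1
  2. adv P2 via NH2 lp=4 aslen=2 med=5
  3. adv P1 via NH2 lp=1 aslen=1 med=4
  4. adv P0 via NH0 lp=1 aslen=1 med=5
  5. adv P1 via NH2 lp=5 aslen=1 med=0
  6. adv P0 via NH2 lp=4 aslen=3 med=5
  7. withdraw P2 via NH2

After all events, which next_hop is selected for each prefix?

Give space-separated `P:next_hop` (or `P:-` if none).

Op 1: best P0=- P1=NH2 P2=-
Op 2: best P0=- P1=NH2 P2=NH2
Op 3: best P0=- P1=NH2 P2=NH2
Op 4: best P0=NH0 P1=NH2 P2=NH2
Op 5: best P0=NH0 P1=NH2 P2=NH2
Op 6: best P0=NH2 P1=NH2 P2=NH2
Op 7: best P0=NH2 P1=NH2 P2=-

Answer: P0:NH2 P1:NH2 P2:-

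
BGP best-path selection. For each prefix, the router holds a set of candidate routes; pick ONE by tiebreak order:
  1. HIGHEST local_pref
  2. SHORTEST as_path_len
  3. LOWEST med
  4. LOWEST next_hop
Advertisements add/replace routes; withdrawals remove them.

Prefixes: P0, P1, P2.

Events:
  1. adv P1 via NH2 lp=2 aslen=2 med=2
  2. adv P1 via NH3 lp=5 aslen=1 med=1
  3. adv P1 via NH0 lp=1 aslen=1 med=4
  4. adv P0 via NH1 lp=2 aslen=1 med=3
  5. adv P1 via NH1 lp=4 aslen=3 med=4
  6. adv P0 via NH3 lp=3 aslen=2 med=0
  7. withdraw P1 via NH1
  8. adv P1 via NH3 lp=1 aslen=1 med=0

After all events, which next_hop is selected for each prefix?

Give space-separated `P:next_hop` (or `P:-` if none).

Op 1: best P0=- P1=NH2 P2=-
Op 2: best P0=- P1=NH3 P2=-
Op 3: best P0=- P1=NH3 P2=-
Op 4: best P0=NH1 P1=NH3 P2=-
Op 5: best P0=NH1 P1=NH3 P2=-
Op 6: best P0=NH3 P1=NH3 P2=-
Op 7: best P0=NH3 P1=NH3 P2=-
Op 8: best P0=NH3 P1=NH2 P2=-

Answer: P0:NH3 P1:NH2 P2:-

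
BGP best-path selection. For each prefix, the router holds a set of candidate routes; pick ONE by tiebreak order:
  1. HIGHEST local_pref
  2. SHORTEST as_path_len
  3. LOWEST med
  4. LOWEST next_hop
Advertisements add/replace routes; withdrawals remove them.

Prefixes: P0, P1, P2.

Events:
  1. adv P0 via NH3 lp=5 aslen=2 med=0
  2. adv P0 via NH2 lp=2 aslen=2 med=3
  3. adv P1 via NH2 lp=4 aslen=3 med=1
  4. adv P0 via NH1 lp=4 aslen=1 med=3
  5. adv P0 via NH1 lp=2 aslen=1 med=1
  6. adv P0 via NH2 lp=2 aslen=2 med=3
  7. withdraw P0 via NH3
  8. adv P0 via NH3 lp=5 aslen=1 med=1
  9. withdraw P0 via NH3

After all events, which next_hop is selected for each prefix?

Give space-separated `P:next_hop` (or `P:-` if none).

Answer: P0:NH1 P1:NH2 P2:-

Derivation:
Op 1: best P0=NH3 P1=- P2=-
Op 2: best P0=NH3 P1=- P2=-
Op 3: best P0=NH3 P1=NH2 P2=-
Op 4: best P0=NH3 P1=NH2 P2=-
Op 5: best P0=NH3 P1=NH2 P2=-
Op 6: best P0=NH3 P1=NH2 P2=-
Op 7: best P0=NH1 P1=NH2 P2=-
Op 8: best P0=NH3 P1=NH2 P2=-
Op 9: best P0=NH1 P1=NH2 P2=-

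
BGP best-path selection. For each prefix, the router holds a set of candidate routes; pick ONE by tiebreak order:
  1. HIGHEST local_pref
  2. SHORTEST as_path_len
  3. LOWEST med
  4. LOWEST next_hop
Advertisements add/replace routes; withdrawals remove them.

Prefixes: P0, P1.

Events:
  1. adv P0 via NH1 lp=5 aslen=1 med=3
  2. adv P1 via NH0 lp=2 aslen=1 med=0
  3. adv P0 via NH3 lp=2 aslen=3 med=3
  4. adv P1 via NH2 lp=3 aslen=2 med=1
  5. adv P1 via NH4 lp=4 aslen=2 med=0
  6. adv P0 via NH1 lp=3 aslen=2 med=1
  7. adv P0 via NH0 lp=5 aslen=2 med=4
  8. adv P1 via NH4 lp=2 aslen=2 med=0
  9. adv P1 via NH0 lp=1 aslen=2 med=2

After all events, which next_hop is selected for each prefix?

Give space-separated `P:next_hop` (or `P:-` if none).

Op 1: best P0=NH1 P1=-
Op 2: best P0=NH1 P1=NH0
Op 3: best P0=NH1 P1=NH0
Op 4: best P0=NH1 P1=NH2
Op 5: best P0=NH1 P1=NH4
Op 6: best P0=NH1 P1=NH4
Op 7: best P0=NH0 P1=NH4
Op 8: best P0=NH0 P1=NH2
Op 9: best P0=NH0 P1=NH2

Answer: P0:NH0 P1:NH2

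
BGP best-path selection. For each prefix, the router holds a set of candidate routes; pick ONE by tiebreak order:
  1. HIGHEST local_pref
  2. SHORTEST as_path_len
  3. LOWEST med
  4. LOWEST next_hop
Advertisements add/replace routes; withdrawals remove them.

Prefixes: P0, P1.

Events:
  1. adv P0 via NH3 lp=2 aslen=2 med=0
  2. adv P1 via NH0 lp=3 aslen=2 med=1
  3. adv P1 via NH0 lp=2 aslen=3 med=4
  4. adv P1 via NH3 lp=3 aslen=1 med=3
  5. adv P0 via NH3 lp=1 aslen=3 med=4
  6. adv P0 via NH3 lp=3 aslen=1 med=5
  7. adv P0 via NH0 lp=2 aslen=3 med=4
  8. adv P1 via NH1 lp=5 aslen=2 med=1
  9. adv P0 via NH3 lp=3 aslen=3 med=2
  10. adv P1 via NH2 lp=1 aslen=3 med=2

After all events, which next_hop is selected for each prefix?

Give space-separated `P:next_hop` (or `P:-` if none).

Op 1: best P0=NH3 P1=-
Op 2: best P0=NH3 P1=NH0
Op 3: best P0=NH3 P1=NH0
Op 4: best P0=NH3 P1=NH3
Op 5: best P0=NH3 P1=NH3
Op 6: best P0=NH3 P1=NH3
Op 7: best P0=NH3 P1=NH3
Op 8: best P0=NH3 P1=NH1
Op 9: best P0=NH3 P1=NH1
Op 10: best P0=NH3 P1=NH1

Answer: P0:NH3 P1:NH1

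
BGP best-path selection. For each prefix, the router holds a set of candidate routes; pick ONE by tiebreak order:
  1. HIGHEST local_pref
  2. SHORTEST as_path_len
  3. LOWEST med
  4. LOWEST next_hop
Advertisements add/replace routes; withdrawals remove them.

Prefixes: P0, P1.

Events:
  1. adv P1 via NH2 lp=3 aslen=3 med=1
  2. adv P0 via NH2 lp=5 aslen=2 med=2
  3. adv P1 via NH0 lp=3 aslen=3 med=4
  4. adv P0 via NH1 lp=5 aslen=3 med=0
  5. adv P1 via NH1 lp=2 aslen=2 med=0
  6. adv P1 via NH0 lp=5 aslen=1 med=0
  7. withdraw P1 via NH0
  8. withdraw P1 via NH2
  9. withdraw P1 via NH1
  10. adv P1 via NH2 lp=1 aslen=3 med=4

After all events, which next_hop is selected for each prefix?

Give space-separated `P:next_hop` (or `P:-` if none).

Answer: P0:NH2 P1:NH2

Derivation:
Op 1: best P0=- P1=NH2
Op 2: best P0=NH2 P1=NH2
Op 3: best P0=NH2 P1=NH2
Op 4: best P0=NH2 P1=NH2
Op 5: best P0=NH2 P1=NH2
Op 6: best P0=NH2 P1=NH0
Op 7: best P0=NH2 P1=NH2
Op 8: best P0=NH2 P1=NH1
Op 9: best P0=NH2 P1=-
Op 10: best P0=NH2 P1=NH2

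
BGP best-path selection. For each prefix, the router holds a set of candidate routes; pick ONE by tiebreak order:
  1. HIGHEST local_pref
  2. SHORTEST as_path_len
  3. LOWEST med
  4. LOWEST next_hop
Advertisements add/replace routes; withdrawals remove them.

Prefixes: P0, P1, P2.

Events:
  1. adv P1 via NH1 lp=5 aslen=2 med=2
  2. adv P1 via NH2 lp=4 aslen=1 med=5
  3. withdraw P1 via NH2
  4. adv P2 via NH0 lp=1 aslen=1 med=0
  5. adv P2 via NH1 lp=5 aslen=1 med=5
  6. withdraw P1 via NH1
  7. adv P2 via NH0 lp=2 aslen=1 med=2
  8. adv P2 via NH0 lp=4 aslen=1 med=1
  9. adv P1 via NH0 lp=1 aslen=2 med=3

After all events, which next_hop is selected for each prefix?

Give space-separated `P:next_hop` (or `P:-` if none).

Answer: P0:- P1:NH0 P2:NH1

Derivation:
Op 1: best P0=- P1=NH1 P2=-
Op 2: best P0=- P1=NH1 P2=-
Op 3: best P0=- P1=NH1 P2=-
Op 4: best P0=- P1=NH1 P2=NH0
Op 5: best P0=- P1=NH1 P2=NH1
Op 6: best P0=- P1=- P2=NH1
Op 7: best P0=- P1=- P2=NH1
Op 8: best P0=- P1=- P2=NH1
Op 9: best P0=- P1=NH0 P2=NH1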